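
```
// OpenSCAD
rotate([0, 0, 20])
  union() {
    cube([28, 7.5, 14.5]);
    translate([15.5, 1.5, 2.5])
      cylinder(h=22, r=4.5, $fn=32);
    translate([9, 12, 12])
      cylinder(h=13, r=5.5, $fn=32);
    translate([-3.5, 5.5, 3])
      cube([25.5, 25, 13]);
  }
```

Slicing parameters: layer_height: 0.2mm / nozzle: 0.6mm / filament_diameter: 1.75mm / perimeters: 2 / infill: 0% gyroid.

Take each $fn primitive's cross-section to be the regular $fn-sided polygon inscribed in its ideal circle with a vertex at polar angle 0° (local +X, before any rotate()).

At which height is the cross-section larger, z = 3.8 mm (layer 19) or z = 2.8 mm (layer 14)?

layer 19 (z = 3.8 mm)

Layer 19 (z = 3.8): the 28×7.5 cube contributes its full rectangle (area 210.00 mm²); the r=4.5 cylinder at (15.5, 1.5) contributes a regular 32-gon of circumradius 4.5 (area = (32/2)·4.500²·sin(360°/32) = 63.21 mm²); the cylinder at (9, 12) is not intersected at this z (z outside [12, 25]); the cube at (-3.5, 5.5) (footprint 25.5×25) is included at this height (area 637.50 mm²); Merging all regions: the regions partially overlap — summed areas 910.71 mm² minus the doubly-counted overlap 88.80 mm² gives 821.91 mm² — area = 821.91 mm²; (whole slice rotated 20° about Z — lengths, areas and connectivity unchanged). So its area = 821.91 mm². Layer 14 (z = 2.8): the cube is present — its section is the full 28×7.5 rectangle (area 210.00 mm²); the r=4.5 cylinder at (15.5, 1.5) gives a regular 32-gon of circumradius 4.5 (constant along its height) (area = (32/2)·4.500²·sin(360°/32) = 63.21 mm²); the cylinder at (9, 12) does not reach this height (z outside [12, 25]); the cube at (-3.5, 5.5) is not intersected at this z (z outside [3, 16]); Merging all regions: the regions partially overlap — summed areas 273.21 mm² minus the doubly-counted overlap 44.80 mm² gives 228.41 mm² — area = 228.41 mm²; (whole slice rotated 20° about Z — lengths, areas and connectivity unchanged). So its area = 228.41 mm². Layer 19 is larger (821.91 vs 228.41 mm²).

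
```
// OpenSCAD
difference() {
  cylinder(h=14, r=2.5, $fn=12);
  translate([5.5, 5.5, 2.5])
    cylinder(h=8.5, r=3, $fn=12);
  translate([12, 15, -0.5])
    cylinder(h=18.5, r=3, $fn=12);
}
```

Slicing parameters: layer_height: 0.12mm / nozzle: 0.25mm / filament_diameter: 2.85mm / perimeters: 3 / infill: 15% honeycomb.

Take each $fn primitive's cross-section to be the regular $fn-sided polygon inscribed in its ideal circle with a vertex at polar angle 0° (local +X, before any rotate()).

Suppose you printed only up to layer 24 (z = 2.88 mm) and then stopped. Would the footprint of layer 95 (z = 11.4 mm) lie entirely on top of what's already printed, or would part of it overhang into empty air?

entirely on top

Compare the two slices. At z = 2.88: the cylinder: section is a regular 12-gon, circumradius r=2.5 (area = (12/2)·2.500²·sin(360°/12) = 18.75 mm²); the r=3 cylinder at (5.5, 5.5) gives a regular 12-gon of circumradius 3 (constant along its height) (area = (12/2)·3.000²·sin(360°/12) = 27.00 mm²); the r=3 cylinder at (12, 15) gives a regular 12-gon of circumradius 3 (constant along its height) (area = (12/2)·3.000²·sin(360°/12) = 27.00 mm²); After the difference (first − rest): starting from the r=2.5 cylinder (18.75 mm²), the r=3 cylinder at (5.5, 5.5) misses the remaining region (no effect); the r=3 cylinder at (12, 15) misses the remaining region (no effect) — area = 18.75 mm². At z = 11.4: the r=2.5 cylinder gives a regular 12-gon of circumradius 2.5 (constant along its height) (area = (12/2)·2.500²·sin(360°/12) = 18.75 mm²); the cylinder at (5.5, 5.5) is absent (z outside [2.5, 11]); the r=3 cylinder at (12, 15) contributes a regular 12-gon of circumradius 3 (area = (12/2)·3.000²·sin(360°/12) = 27.00 mm²); Taking the first minus the rest: starting from the r=2.5 cylinder (18.75 mm²), the r=3 cylinder at (12, 15) misses the remaining region (no effect) — area = 18.75 mm². Checking containment: the cross-section at z = 11.4 is a subset of the cross-section at z = 2.88.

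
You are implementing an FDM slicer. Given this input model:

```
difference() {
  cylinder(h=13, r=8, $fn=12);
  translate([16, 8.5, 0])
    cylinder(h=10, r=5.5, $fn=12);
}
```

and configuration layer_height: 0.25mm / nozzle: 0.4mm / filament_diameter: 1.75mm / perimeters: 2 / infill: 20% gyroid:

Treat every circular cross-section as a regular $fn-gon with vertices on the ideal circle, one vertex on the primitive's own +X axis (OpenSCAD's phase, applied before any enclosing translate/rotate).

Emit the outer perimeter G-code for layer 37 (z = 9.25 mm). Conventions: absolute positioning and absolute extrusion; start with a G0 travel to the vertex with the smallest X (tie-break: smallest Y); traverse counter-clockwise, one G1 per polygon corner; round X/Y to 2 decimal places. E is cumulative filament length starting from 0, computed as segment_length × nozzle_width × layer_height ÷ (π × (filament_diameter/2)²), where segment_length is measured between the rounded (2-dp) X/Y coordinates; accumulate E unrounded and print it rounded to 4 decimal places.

At z = 9.25 mm: the r=8 cylinder contributes a regular 12-gon of circumradius 8; the r=5.5 cylinder at (16, 8.5) gives a regular 12-gon of circumradius 5.5 (constant along its height); Subtracting the remaining from the first: starting from the r=8 cylinder, the r=5.5 cylinder at (16, 8.5) misses the remaining region (no effect) — 1 connected region. The outline is a single polygon with 12 vertices. Extrusion per mm of travel: 0.4 × 0.25 / (π × 0.875²) = 0.041575. Accumulating E over each segment gives final E = 2.0663.

G0 X-8.00 Y0.00 Z9.25
G1 X-6.93 Y-4.00 E0.1721
G1 X-4.00 Y-6.93 E0.3444
G1 X0.00 Y-8.00 E0.5166
G1 X4.00 Y-6.93 E0.6887
G1 X6.93 Y-4.00 E0.8610
G1 X8.00 Y0.00 E1.0331
G1 X6.93 Y4.00 E1.2053
G1 X4.00 Y6.93 E1.3776
G1 X0.00 Y8.00 E1.5497
G1 X-4.00 Y6.93 E1.7219
G1 X-6.93 Y4.00 E1.8941
G1 X-8.00 Y0.00 E2.0663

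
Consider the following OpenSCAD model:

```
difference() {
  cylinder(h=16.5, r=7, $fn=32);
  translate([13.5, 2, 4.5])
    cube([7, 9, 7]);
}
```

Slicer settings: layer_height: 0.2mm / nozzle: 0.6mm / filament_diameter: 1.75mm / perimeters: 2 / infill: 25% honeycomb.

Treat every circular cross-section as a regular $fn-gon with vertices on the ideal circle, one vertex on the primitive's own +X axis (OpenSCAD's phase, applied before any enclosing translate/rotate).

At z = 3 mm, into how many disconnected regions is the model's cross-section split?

At z = 3 mm: the cylinder: section is a regular 32-gon, circumradius r=7; the cube at (13.5, 2) does not reach this height (z outside [4.5, 11.5]); After the difference (first − rest): none of the subtracted shapes is present at this height, so the r=7 cylinder is unchanged — 1 connected region. The result has 1 disconnected region.

1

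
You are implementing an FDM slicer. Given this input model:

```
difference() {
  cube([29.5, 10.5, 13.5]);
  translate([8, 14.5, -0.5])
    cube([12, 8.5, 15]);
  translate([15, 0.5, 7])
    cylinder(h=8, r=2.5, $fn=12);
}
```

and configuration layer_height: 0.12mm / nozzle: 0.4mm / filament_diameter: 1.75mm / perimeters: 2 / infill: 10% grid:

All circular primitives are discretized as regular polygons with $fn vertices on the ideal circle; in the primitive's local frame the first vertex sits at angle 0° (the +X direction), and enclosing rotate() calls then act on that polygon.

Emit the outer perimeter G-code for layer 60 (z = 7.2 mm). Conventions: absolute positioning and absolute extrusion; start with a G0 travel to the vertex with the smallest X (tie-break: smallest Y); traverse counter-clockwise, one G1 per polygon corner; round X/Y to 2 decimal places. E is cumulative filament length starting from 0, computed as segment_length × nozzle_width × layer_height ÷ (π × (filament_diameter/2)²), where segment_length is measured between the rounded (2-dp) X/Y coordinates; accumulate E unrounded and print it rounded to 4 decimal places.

G0 X0.00 Y0.00 Z7.20
G1 X12.63 Y0.00 E0.2520
G1 X12.50 Y0.50 E0.2624
G1 X12.83 Y1.75 E0.2882
G1 X13.75 Y2.67 E0.3141
G1 X15.00 Y3.00 E0.3399
G1 X16.25 Y2.67 E0.3657
G1 X17.17 Y1.75 E0.3917
G1 X17.50 Y0.50 E0.4175
G1 X17.37 Y0.00 E0.4278
G1 X29.50 Y0.00 E0.6699
G1 X29.50 Y10.50 E0.8794
G1 X0.00 Y10.50 E1.4681
G1 X0.00 Y0.00 E1.6776

At z = 7.2 mm: the cube is present — its section is the full 29.5×10.5 rectangle; the cube at (8, 14.5) (footprint 12×8.5) is included at this height; the r=2.5 cylinder at (15, 0.5) gives a regular 12-gon of circumradius 2.5 (constant along its height); Subtracting the remaining from the first: starting from the 29.5×10.5 cube, the 12×8.5 cube at (8, 14.5) misses the remaining region (no effect); the r=2.5 cylinder at (15, 0.5) partially overlaps it — only the 11.81 mm² overlap (of its 18.75 mm²) is removed, clipping the outline — 1 connected region. The outline is a single polygon with 13 vertices. Extrusion per mm of travel: 0.4 × 0.12 / (π × 0.875²) = 0.019956. Accumulating E over each segment gives final E = 1.6776.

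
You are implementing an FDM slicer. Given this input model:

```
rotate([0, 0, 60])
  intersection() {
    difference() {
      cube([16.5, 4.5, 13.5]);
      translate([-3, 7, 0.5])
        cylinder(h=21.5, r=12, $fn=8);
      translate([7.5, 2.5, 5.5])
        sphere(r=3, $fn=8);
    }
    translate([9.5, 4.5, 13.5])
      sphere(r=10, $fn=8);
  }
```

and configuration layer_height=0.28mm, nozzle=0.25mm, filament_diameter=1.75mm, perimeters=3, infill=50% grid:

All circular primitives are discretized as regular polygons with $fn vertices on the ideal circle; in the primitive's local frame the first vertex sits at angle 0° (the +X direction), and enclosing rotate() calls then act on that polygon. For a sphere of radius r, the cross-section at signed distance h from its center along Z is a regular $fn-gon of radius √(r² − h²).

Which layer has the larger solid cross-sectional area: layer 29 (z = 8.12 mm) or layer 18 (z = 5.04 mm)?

Layer 29 (z = 8.12): the 16.5×4.5 cube contributes its full rectangle (area 74.25 mm²); the r=12 cylinder at (-3, 7) contributes a regular 8-gon of circumradius 12 (area = (8/2)·12.000²·sin(360°/8) = 407.29 mm²); the sphere at (7.5, 2.5): section is a regular 8-gon, circumradius = √(r²−h²) = √(3²−2.62²) = 1.461 (area = (8/2)·1.461²·sin(360°/8) = 6.04 mm²); After the difference (first − rest): starting from the 16.5×4.5 cube (74.25 mm²), the r=12 cylinder at (-3, 7) partially overlaps it — only the 31.65 mm² overlap (of its 407.29 mm²) is removed, clipping the outline; the r=3 sphere at (7.5, 2.5) partially overlaps it — only the 3.93 mm² overlap (of its 6.04 mm²) is removed, clipping the outline — area = 38.68 mm²; the sphere at (9.5, 4.5): section is a regular 8-gon, circumradius = √(r²−h²) = √(10²−5.38²) = 8.429 (area = (8/2)·8.429²·sin(360°/8) = 200.98 mm²); Keeping only the common overlap: the r=10 sphere at (9.5, 4.5) partially overlaps that combined region; clipping to the common part keeps 38.45 mm² — area = 38.45 mm²; (rotated 60° about Z; rotation is an isometry so areas/perimeters/island counts are preserved). So its area = 38.45 mm². Layer 18 (z = 5.04): the cube is present — its section is the full 16.5×4.5 rectangle (area 74.25 mm²); the r=12 cylinder at (-3, 7) gives a regular 8-gon of circumradius 12 (constant along its height) (area = (8/2)·12.000²·sin(360°/8) = 407.29 mm²); the r=3 sphere at (7.5, 2.5) contributes a regular 8-gon of circumradius √(3²−0.46²) = 2.965 (area = (8/2)·2.965²·sin(360°/8) = 24.86 mm²); After the difference (first − rest): starting from the 16.5×4.5 cube (74.25 mm²), the r=12 cylinder at (-3, 7) partially overlaps it — only the 31.65 mm² overlap (of its 407.29 mm²) is removed, clipping the outline; the r=3 sphere at (7.5, 2.5) partially overlaps it — only the 13.14 mm² overlap (of its 24.86 mm²) is removed, clipping the outline — area = 29.46 mm²; the r=10 sphere at (9.5, 4.5) slices to a regular 8-gon of circumradius 5.332 (√(r²−h²) with h=8.46 from center) (area = (8/2)·5.332²·sin(360°/8) = 80.41 mm²); Keeping only the common overlap: the r=10 sphere at (9.5, 4.5) partially overlaps the result so far; clipping to the common part keeps 17.21 mm² — area = 17.21 mm²; (rotated 60° about Z; rotation is an isometry so areas/perimeters/island counts are preserved). So its area = 17.21 mm². Layer 29 is larger (38.45 vs 17.21 mm²).

layer 29 (z = 8.12 mm)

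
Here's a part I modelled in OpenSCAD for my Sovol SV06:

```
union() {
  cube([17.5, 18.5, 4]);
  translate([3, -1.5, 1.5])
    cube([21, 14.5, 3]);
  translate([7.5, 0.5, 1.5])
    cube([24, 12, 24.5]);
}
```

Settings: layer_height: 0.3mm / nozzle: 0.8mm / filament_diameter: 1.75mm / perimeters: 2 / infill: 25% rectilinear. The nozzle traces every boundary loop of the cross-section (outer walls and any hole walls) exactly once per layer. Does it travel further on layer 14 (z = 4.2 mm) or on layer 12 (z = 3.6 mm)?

layer 12 (z = 3.6 mm)

Layer 14 (z = 4.2): the cube is absent (z outside [0, 4]); the cube at (3, -1.5) is present — its section is the full 21×14.5 rectangle (perimeter 71.00 mm); the cube at (7.5, 0.5) is present — its section is the full 24×12 rectangle (perimeter 72.00 mm); Merging all regions: the regions partially overlap (shared area 198.00 mm²), so the edge portions inside another operand are dropped and the merged outline is re-measured after clipping — boundary = 86.00 mm. So its perimeter = 86.00 mm. Layer 12 (z = 3.6): the cube is present — its section is the full 17.5×18.5 rectangle (perimeter 72.00 mm); the 21×14.5 cube at (3, -1.5) contributes its full rectangle (perimeter 71.00 mm); the cube at (7.5, 0.5) is present — its section is the full 24×12 rectangle (perimeter 72.00 mm); Combining (union): the regions partially overlap (shared area 386.50 mm²), so the edge portions inside another operand are dropped and the merged outline is re-measured after clipping — boundary = 103.00 mm. So its perimeter = 103.00 mm. Layer 12 is larger (103.00 vs 86.00 mm).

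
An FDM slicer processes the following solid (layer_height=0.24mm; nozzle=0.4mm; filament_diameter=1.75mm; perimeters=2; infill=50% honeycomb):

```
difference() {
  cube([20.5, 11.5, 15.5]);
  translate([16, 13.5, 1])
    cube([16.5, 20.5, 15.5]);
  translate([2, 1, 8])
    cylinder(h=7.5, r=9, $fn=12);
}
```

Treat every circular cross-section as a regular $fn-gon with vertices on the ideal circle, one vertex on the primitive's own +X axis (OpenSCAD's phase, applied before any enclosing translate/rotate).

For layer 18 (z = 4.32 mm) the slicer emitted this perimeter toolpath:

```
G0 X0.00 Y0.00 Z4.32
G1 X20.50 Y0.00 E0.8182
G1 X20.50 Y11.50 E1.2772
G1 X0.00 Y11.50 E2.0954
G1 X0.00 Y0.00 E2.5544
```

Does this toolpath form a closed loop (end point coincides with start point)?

Start point (G0): (0.00, 0.00). End point (last G1): the path returns to the start — closed.

yes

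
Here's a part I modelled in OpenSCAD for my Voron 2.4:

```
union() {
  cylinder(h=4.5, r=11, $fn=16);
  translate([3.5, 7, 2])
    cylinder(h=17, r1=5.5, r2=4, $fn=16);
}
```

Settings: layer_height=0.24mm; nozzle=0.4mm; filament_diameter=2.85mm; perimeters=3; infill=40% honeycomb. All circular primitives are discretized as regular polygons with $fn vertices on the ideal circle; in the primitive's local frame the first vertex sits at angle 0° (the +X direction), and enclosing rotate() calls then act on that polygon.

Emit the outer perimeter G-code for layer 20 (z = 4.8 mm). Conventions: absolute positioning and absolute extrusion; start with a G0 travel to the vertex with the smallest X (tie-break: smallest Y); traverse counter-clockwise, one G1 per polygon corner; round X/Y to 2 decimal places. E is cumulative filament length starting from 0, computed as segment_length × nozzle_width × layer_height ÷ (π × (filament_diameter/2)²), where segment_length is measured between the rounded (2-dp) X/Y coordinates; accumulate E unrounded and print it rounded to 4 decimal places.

G0 X-1.75 Y7.00 Z4.80
G1 X-1.35 Y4.99 E0.0308
G1 X-0.21 Y3.29 E0.0616
G1 X1.49 Y2.15 E0.0924
G1 X3.50 Y1.75 E0.1233
G1 X5.51 Y2.15 E0.1541
G1 X7.21 Y3.29 E0.1849
G1 X8.35 Y4.99 E0.2157
G1 X8.75 Y7.00 E0.2466
G1 X8.35 Y9.01 E0.2774
G1 X7.21 Y10.71 E0.3082
G1 X5.51 Y11.85 E0.3390
G1 X3.50 Y12.25 E0.3699
G1 X1.49 Y11.85 E0.4007
G1 X-0.21 Y10.71 E0.4315
G1 X-1.35 Y9.01 E0.4623
G1 X-1.75 Y7.00 E0.4931

At z = 4.8 mm: the cylinder is absent (z outside [0, 4.5]); the cone at (3.5, 7) contributes a regular 16-gon of circumradius 5.253 (interpolated between r1=5.5 and r2=4 at t=0.165); Combining (union): only the cone at (3.5, 7) is present, so the union is just that shape — 1 connected region. The outline is a single polygon with 16 vertices. Extrusion per mm of travel: 0.4 × 0.24 / (π × 1.425²) = 0.015048. Accumulating E over each segment gives final E = 0.4931.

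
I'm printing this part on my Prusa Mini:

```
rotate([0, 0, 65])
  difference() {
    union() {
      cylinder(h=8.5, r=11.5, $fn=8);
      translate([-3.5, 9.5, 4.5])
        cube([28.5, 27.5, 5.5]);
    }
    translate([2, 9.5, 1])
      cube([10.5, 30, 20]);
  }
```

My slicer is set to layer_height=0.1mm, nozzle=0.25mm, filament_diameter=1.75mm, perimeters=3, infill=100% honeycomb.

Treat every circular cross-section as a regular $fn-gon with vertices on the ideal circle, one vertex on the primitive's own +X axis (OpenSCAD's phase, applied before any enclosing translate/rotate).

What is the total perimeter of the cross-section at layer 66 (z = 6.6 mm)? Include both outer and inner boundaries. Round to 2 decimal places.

204.18 mm

At z = 6.6 mm: the cylinder: section is a regular 8-gon, circumradius r=11.5 (perimeter = 2·8·11.500·sin(180°/8) = 70.41 mm); the cube at (-3.5, 9.5) (footprint 28.5×27.5) is included at this height (perimeter 112.00 mm); Taking the union: the regions partially overlap (shared area 9.29 mm²), so the edge portions inside another operand are dropped and the merged outline is re-measured after clipping — boundary = 164.52 mm; the cube at (2, 9.5) is present — its section is the full 10.5×30 rectangle (perimeter 81.00 mm); Subtracting the remaining from the first: starting from the result so far, the 10.5×30 cube at (2, 9.5) partially overlaps it — only the 288.75 mm² overlap (of its 315.00 mm²) is removed, clipping the outline — boundary = 204.18 mm; (whole slice rotated 65° about Z — lengths, areas and connectivity unchanged). Overall, the cross-section has 2 separate islands. Total boundary length (outer) = 204.18 mm.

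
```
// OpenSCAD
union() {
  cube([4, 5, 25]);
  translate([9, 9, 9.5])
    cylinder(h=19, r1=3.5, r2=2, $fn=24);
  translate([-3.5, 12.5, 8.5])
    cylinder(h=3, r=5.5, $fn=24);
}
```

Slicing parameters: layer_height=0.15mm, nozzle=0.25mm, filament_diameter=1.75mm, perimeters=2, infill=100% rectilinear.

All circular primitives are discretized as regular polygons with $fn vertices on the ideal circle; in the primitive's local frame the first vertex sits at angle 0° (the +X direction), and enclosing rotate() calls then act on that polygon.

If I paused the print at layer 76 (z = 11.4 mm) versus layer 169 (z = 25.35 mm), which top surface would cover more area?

Layer 76 (z = 11.4): the cube (footprint 4×5) is included at this height (area 20.00 mm²); the cone at (9, 9) contributes a regular 24-gon of circumradius 3.350 (interpolated between r1=3.5 and r2=2 at t=0.100) (area = (24/2)·3.350²·sin(360°/24) = 34.86 mm²); the r=5.5 cylinder at (-3.5, 12.5) gives a regular 24-gon of circumradius 5.5 (constant along its height) (area = (24/2)·5.500²·sin(360°/24) = 93.95 mm²); Combining (union): the 3 present regions are separate (no shared area or edge), so areas and boundary lengths simply add and each stays a separate island — area = 148.81 mm². So its area = 148.81 mm². Layer 169 (z = 25.35): the cube is not intersected at this z (z outside [0, 25]); the cone at (9, 9): at t=0.834 of its height the radius interpolates to r₁+(r₂−r₁)t = 2.249, giving a regular 24-gon of that circumradius (area = (24/2)·2.249²·sin(360°/24) = 15.70 mm²); the cylinder at (-3.5, 12.5) is absent (z outside [8.5, 11.5]); Merging all regions: only the cone at (9, 9) is present, so the union is just that shape — area = 15.70 mm². So its area = 15.70 mm². Layer 76 is larger (148.81 vs 15.70 mm²).

layer 76 (z = 11.4 mm)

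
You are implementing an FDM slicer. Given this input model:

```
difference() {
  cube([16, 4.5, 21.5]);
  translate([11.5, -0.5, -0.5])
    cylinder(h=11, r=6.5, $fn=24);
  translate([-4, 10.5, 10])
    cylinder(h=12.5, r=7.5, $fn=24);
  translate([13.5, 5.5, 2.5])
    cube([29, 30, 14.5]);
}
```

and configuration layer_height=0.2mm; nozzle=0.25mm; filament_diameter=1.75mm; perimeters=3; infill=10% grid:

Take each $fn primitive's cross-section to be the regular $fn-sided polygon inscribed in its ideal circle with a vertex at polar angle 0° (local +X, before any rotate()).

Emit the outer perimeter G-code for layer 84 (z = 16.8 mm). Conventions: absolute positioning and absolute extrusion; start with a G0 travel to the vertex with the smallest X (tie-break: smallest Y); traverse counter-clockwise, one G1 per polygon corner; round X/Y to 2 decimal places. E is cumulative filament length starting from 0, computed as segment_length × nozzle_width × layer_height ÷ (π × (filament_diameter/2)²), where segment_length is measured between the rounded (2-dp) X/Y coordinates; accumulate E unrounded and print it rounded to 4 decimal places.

G0 X0.00 Y0.00 Z16.80
G1 X16.00 Y0.00 E0.3326
G1 X16.00 Y4.50 E0.4261
G1 X0.40 Y4.50 E0.7504
G1 X0.00 Y4.20 E0.7608
G1 X0.00 Y0.00 E0.8481

At z = 16.8 mm: the cube is present — its section is the full 16×4.5 rectangle; the cylinder at (11.5, -0.5) is absent (z outside [-0.5, 10.5]); the cylinder at (-4, 10.5): section is a regular 24-gon, circumradius r=7.5; the 29×30 cube at (13.5, 5.5) contributes its full rectangle; After the difference (first − rest): starting from the 16×4.5 cube, the r=7.5 cylinder at (-4, 10.5) partially overlaps it — only the 0.06 mm² overlap (of its 174.70 mm²) is removed, clipping the outline; the 29×30 cube at (13.5, 5.5) misses the remaining region (no effect) — 1 connected region. The outline is a single polygon with 5 vertices. Extrusion per mm of travel: 0.25 × 0.2 / (π × 0.875²) = 0.020788. Accumulating E over each segment gives final E = 0.8481.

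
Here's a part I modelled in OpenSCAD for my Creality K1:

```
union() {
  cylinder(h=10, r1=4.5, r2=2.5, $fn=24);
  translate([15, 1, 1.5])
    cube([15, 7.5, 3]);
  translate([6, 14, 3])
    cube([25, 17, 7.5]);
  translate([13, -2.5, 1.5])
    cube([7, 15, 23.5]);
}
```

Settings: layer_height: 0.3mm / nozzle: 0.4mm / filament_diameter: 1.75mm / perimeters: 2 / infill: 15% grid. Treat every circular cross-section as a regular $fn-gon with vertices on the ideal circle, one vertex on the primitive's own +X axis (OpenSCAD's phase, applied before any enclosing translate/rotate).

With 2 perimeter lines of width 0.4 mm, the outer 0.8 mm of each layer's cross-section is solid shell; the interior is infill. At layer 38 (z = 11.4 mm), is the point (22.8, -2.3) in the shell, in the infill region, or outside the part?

outside

At z = 11.4 mm: the cone does not reach this height (z outside [0, 10]); the cube at (15, 1) is not intersected at this z (z outside [1.5, 4.5]); the cube at (6, 14) is absent (z outside [3, 10.5]); the cube at (13, -2.5) is present — its section is the full 7×15 rectangle; Combining (union): only the 7×15 cube at (13, -2.5) is present, so the union is just that shape — 1 connected region. Overall, the cross-section is a single solid region. The nearest boundary edge runs (20.00, -2.50)→(20.00, 12.50); distance from the point to it = 2.80 mm. The point is not inside any of the regions above, so it lies outside the cross-section (2.80 mm from the nearest boundary).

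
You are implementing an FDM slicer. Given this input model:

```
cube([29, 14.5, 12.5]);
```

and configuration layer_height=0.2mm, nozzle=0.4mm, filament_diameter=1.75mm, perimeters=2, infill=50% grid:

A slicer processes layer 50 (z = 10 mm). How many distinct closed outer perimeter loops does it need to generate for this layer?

1

At z = 10 mm: the cube (footprint 29×14.5) is included at this height. The result has 1 disconnected region.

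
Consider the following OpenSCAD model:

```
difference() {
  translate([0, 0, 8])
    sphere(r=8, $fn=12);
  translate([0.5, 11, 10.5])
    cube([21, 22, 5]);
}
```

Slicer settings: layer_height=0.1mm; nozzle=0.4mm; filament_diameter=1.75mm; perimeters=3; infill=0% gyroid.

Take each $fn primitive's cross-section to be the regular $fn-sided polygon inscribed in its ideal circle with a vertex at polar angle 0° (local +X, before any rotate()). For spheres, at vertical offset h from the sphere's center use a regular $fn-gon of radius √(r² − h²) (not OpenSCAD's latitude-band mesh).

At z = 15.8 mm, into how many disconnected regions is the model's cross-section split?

1

At z = 15.8 mm: the r=8 sphere slices to a regular 12-gon of circumradius 1.778 (√(r²−h²) with h=7.8 from center); the cube at (0.5, 11) is absent (z outside [10.5, 15.5]); Subtracting the remaining from the first: none of the subtracted shapes is present at this height, so the r=8 sphere is unchanged — 1 connected region. The result has 1 disconnected region.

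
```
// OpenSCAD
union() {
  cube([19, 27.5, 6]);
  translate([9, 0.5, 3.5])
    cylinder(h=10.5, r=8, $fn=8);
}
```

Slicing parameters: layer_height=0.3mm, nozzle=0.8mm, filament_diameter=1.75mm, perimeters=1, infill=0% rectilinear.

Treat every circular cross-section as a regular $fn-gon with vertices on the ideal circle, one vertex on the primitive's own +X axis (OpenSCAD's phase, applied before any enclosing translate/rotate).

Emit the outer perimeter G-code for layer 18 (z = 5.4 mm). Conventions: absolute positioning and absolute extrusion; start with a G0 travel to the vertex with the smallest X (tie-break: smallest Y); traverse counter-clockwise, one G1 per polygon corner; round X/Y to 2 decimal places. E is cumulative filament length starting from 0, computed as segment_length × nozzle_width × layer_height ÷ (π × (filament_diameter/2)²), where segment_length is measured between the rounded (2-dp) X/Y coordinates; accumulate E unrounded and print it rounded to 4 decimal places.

At z = 5.4 mm: the cube is present — its section is the full 19×27.5 rectangle; the r=8 cylinder at (9, 0.5) contributes a regular 8-gon of circumradius 8; Merging all regions: the regions partially overlap (shared area 98.41 mm²), so overlapping operands fuse into one piece — 1 connected region. The outline is a single polygon with 9 vertices. Extrusion per mm of travel: 0.8 × 0.3 / (π × 0.875²) = 0.099780. Accumulating E over each segment gives final E = 10.0613.

G0 X0.00 Y0.00 Z5.40
G1 X1.21 Y0.00 E0.1207
G1 X3.34 Y-5.16 E0.6777
G1 X9.00 Y-7.50 E1.2889
G1 X14.66 Y-5.16 E1.9000
G1 X16.79 Y0.00 E2.4570
G1 X19.00 Y0.00 E2.6775
G1 X19.00 Y27.50 E5.4215
G1 X0.00 Y27.50 E7.3173
G1 X0.00 Y0.00 E10.0613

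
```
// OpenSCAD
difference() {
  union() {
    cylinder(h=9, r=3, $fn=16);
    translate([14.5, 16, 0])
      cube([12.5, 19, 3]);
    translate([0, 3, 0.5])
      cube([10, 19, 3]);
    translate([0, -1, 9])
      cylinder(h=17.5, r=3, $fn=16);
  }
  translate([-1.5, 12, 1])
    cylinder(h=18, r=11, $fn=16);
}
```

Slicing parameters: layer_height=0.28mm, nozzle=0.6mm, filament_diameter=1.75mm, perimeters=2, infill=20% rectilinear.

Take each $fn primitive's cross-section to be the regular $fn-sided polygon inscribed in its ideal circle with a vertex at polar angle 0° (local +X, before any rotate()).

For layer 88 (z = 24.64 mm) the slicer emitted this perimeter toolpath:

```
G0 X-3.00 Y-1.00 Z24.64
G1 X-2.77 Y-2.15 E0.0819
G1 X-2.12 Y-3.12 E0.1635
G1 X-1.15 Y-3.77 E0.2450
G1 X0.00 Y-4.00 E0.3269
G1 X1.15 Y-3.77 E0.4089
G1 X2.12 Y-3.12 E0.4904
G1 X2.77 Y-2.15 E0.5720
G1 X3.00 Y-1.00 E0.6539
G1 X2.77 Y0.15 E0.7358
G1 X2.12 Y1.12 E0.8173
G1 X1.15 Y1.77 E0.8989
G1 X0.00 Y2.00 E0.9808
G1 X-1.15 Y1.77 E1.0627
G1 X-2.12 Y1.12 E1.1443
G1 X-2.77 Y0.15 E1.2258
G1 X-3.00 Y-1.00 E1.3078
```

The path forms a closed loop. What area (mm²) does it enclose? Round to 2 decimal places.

Apply the shoelace formula to the sequence of (X, Y) vertices; enclosed area = 27.54 mm².

27.54 mm²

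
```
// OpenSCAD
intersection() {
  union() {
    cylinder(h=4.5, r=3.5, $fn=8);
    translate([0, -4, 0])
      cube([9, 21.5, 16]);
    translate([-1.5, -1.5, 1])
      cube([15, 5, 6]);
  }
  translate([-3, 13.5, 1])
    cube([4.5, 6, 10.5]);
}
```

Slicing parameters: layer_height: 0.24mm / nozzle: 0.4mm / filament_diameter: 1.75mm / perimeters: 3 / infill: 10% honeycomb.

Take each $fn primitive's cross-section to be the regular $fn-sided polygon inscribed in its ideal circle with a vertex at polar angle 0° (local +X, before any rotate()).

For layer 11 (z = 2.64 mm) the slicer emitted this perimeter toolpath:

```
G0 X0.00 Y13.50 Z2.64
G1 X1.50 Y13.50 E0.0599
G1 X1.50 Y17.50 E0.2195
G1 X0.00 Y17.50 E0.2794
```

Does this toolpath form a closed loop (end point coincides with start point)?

Start point (G0): (0.00, 13.50). End point (last G1): the path does not return to the start — open.

no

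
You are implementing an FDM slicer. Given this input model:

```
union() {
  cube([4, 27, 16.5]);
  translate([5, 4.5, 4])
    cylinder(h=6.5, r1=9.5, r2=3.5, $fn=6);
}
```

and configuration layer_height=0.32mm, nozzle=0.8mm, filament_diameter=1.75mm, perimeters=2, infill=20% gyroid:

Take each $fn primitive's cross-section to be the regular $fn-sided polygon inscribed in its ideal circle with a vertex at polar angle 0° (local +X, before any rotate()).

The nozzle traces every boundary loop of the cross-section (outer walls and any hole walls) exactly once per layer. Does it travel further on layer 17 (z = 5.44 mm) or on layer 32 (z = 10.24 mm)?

layer 17 (z = 5.44 mm)

Layer 17 (z = 5.44): the 4×27 cube contributes its full rectangle (perimeter 62.00 mm); the cone at (5, 4.5): at t=0.222 of its height the radius interpolates to r₁+(r₂−r₁)t = 8.171, giving a regular 6-gon of that circumradius (perimeter = 2·6·8.171·sin(180°/6) = 49.02 mm); Merging all regions: the regions partially overlap (shared area 45.58 mm²), so the edge portions inside another operand are dropped and the merged outline is re-measured after clipping — boundary = 80.54 mm. So its perimeter = 80.54 mm. Layer 32 (z = 10.24): the 4×27 cube contributes its full rectangle (perimeter 62.00 mm); the cone at (5, 4.5) (r1=9.5→r2=3.5) has section circumradius 3.740 here — a regular 6-gon (perimeter = 2·6·3.740·sin(180°/6) = 22.44 mm); Combining (union): the regions partially overlap (shared area 11.69 mm²), so the edge portions inside another operand are dropped and the merged outline is re-measured after clipping — boundary = 68.74 mm. So its perimeter = 68.74 mm. Layer 17 is larger (80.54 vs 68.74 mm).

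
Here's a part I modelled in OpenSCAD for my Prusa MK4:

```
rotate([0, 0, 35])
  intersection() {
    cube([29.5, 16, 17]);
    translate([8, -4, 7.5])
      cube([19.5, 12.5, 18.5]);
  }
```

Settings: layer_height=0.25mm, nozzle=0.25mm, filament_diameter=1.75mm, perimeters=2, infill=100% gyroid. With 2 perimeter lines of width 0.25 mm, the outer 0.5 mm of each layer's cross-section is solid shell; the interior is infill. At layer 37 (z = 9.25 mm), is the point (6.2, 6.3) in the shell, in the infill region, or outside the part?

infill

At z = 9.25 mm: the cube (footprint 29.5×16) is included at this height; the cube at (8, -4) (footprint 19.5×12.5) is included at this height; After intersecting: the 19.5×12.5 cube at (8, -4) partially overlaps the 29.5×16 cube; clipping to the common part keeps 165.75 mm² — 1 connected region; (whole slice rotated 35° about Z — lengths, areas and connectivity unchanged). Overall, the cross-section is a single solid region. Undo the 35° rotation: the query point maps to (8.692, 1.604) in the un-rotated model frame. The nearest boundary edge runs (8.00, 0.00)→(8.00, 8.50); distance from the point to it = 0.69 mm. The point is inside the cross-section and 0.69 mm from the nearest boundary — more than the 0.5 mm shell width (2 × 0.25), so it's in the infill interior.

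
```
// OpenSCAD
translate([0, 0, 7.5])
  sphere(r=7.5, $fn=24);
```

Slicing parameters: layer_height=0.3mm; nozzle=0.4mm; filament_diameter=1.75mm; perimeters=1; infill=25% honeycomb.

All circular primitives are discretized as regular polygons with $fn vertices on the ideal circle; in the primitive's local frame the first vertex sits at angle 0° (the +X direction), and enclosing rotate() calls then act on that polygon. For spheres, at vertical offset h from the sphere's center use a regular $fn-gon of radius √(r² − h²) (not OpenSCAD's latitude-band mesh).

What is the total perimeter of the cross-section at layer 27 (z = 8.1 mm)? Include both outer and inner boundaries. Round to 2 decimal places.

At z = 8.1 mm: the r=7.5 sphere slices to a regular 24-gon of circumradius 7.476 (√(r²−h²) with h=0.6 from center) (perimeter = 2·24·7.476·sin(180°/24) = 46.84 mm). Overall, the cross-section is a single solid region. Total boundary length (outer) = 46.84 mm.

46.84 mm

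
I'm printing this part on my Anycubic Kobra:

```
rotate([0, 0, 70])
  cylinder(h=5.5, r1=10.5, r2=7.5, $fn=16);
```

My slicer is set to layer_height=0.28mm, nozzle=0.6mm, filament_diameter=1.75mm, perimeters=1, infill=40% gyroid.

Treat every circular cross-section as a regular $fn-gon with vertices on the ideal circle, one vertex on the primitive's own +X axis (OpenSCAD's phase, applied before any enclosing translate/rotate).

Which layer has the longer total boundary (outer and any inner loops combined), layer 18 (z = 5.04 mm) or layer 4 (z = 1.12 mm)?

Layer 18 (z = 5.04): the cone: at t=0.916 of its height the radius interpolates to r₁+(r₂−r₁)t = 7.751, giving a regular 16-gon of that circumradius (perimeter = 2·16·7.751·sin(180°/16) = 48.39 mm); (whole slice rotated 70° about Z — lengths, areas and connectivity unchanged). So its perimeter = 48.39 mm. Layer 4 (z = 1.12): the cone (r1=10.5→r2=7.5) has section circumradius 9.889 here — a regular 16-gon (perimeter = 2·16·9.889·sin(180°/16) = 61.74 mm); (whole slice rotated 70° about Z — lengths, areas and connectivity unchanged). So its perimeter = 61.74 mm. Layer 4 is larger (61.74 vs 48.39 mm).

layer 4 (z = 1.12 mm)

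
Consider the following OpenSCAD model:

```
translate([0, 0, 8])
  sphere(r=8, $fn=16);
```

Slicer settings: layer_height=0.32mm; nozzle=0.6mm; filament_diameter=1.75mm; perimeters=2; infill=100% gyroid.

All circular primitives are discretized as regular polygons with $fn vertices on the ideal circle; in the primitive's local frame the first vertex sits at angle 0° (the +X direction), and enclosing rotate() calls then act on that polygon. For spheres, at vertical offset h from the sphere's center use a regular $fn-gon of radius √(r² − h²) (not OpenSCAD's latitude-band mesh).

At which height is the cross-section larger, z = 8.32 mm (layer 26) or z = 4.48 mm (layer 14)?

Layer 26 (z = 8.32): the r=8 sphere contributes a regular 16-gon of circumradius √(8²−0.32²) = 7.994 (area = (16/2)·7.994²·sin(360°/16) = 195.62 mm²). So its area = 195.62 mm². Layer 14 (z = 4.48): the sphere: section is a regular 16-gon, circumradius = √(r²−h²) = √(8²−3.52²) = 7.184 (area = (16/2)·7.184²·sin(360°/16) = 158.00 mm²). So its area = 158.00 mm². Layer 26 is larger (195.62 vs 158.00 mm²).

layer 26 (z = 8.32 mm)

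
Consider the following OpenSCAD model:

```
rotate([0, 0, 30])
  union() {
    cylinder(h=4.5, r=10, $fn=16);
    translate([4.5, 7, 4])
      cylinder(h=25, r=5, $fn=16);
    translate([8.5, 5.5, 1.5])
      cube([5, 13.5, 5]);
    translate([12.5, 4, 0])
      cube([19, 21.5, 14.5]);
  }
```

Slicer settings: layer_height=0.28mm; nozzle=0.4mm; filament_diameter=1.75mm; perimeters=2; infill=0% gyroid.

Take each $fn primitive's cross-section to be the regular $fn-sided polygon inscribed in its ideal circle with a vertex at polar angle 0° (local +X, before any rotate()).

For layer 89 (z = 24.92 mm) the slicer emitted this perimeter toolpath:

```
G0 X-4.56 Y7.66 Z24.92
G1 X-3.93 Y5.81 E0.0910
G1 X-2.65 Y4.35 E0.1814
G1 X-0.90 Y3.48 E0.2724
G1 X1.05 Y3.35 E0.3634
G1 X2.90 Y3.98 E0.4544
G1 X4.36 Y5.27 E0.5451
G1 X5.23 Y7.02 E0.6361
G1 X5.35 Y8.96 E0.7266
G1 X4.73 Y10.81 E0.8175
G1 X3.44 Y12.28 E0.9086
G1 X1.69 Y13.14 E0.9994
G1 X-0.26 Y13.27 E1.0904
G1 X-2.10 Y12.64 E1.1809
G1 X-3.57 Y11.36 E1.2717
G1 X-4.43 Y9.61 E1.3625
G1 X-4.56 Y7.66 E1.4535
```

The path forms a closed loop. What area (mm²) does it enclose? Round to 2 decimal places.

76.54 mm²

Apply the shoelace formula to the sequence of (X, Y) vertices; enclosed area = 76.54 mm².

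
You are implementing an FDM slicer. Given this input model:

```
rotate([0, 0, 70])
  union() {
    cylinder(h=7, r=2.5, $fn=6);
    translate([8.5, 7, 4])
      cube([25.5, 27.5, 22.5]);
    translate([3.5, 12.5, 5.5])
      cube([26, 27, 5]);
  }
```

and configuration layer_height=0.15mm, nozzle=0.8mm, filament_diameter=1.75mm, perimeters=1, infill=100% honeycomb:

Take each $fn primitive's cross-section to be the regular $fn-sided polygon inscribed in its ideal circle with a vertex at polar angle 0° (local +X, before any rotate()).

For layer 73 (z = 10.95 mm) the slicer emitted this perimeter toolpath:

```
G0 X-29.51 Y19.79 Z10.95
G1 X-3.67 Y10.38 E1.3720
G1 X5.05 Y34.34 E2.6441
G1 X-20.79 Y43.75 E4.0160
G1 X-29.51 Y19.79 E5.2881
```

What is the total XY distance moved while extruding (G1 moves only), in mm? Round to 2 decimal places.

Sum the Euclidean lengths of each G1 segment: total = 106.00 mm.

106.00 mm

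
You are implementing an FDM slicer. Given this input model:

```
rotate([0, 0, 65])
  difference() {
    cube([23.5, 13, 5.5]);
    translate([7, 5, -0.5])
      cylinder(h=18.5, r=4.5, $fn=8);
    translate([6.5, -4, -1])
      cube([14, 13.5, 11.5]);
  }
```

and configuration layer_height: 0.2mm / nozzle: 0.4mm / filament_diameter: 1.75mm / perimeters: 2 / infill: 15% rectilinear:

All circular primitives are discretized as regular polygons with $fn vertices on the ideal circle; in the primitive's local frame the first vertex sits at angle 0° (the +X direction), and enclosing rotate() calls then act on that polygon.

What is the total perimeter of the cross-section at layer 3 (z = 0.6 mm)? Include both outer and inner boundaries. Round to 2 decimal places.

At z = 0.6 mm: the cube is present — its section is the full 23.5×13 rectangle (perimeter 73.00 mm); the cylinder at (7, 5): section is a regular 8-gon, circumradius r=4.5 (perimeter = 2·8·4.500·sin(180°/8) = 27.55 mm); the cube at (6.5, -4) (footprint 14×13.5) is included at this height (perimeter 55.00 mm); Subtracting the remaining from the first: starting from the 23.5×13 cube, the r=4.5 cylinder at (7, 5) lies wholly inside it (removes its full 57.28 mm² and its 27.55 mm outline becomes a hole wall); the 14×13.5 cube at (6.5, -4) partially overlaps it — only the 99.97 mm² overlap (of its 189.00 mm²) is removed, clipping the outline — boundary = 96.11 mm; (whole slice rotated 65° about Z — lengths, areas and connectivity unchanged). Overall, the cross-section is a single solid region. Total boundary length (outer) = 96.11 mm.

96.11 mm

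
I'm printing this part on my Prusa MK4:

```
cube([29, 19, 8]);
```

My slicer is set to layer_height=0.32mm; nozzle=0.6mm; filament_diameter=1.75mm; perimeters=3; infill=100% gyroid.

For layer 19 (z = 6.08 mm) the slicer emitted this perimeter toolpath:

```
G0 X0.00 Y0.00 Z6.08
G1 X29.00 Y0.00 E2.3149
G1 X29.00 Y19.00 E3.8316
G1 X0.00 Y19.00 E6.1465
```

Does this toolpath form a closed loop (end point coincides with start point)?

no

Start point (G0): (0.00, 0.00). End point (last G1): the path does not return to the start — open.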